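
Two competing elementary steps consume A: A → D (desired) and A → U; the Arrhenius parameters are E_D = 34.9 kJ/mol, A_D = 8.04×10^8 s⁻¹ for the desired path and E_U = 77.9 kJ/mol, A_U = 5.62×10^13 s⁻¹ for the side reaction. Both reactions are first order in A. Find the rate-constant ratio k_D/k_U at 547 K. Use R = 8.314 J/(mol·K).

0.183

Since both paths have the same order in A, the concentration cancels and S_{D/U} = k_D/k_U = (A_D/A_U)·exp[(E_U−E_D)/(RT)].
(E_U−E_D)/(RT) = (77.9−34.9)×10³/(8.314×547) = 43000/4548 = 9.455.
k_D/k_U = (8.04×10^8/5.62×10^13)·exp(9.455) = 1.431×10^-5 × 12775 = 0.183.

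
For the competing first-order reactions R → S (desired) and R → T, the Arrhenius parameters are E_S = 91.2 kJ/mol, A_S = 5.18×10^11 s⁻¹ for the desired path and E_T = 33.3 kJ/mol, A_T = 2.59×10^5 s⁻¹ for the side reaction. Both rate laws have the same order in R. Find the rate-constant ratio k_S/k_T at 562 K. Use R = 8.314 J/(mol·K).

k_S/k_T = (A_S/A_T)·exp[−(E_S−E_T)/(RT)] = (A_S/A_T)·exp[(E_T−E_S)/(RT)].
(E_T−E_S)/(RT) = (33.3−91.2)×10³/(8.314×562) = -57900/4672 = -12.39.
k_S/k_T = (5.18×10^11/2.59×10^5)·exp(-12.39) = 2.000×10^6 × 4.153×10^-6 = 8.31.

8.31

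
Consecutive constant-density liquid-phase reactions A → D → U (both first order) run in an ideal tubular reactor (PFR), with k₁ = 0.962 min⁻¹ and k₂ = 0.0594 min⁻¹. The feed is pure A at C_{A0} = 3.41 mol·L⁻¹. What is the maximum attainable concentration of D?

2.84 mol·L⁻¹

Evaluating C_D at τ_opt = ln(k₂/k₁)/(k₂−k₁) gives C_{D,max}/C_{A0} = (k₁/k₂)^[k₂/(k₂−k₁)].
= (0.962/0.0594)^(0.0594/(0.0594−0.962)) = (16.20)^(-0.06581) = 0.8325.
C_{D,max} = 0.8325×3.41 = 2.84 mol·L⁻¹.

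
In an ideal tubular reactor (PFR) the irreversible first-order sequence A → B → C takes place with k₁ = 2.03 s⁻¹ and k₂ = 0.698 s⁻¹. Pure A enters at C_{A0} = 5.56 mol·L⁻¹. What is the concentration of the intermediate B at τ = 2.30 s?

Solving the coupled first-order balances gives C_B(τ) = [k₁/(k₂−k₁)]·C_{A0}·(e^(−k₁τ) − e^(−k₂τ)).
e^(−k₁τ) = e^(−2.03×2.30) = e^(−4.669) = 0.009382; e^(−k₂τ) = e^(−1.605) = 0.2008.
C_B = 2.03×5.56/(0.698−2.03) × (0.009382−0.2008) = (-8.474)×(-0.1914) = 1.622 mol·L⁻¹.

1.62 mol·L⁻¹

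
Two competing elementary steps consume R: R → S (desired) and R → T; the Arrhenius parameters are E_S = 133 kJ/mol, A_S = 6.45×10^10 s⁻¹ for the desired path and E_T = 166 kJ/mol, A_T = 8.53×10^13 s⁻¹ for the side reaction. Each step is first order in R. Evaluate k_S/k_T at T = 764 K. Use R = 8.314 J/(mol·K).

With equal orders, S_{S/T} = k_S/k_T = (A_S/A_T)·exp[(E_T−E_S)/(RT)].
(E_T−E_S)/(RT) = (166−133)×10³/(8.314×764) = 33000/6352 = 5.195.
k_S/k_T = (6.45×10^10/8.53×10^13)·exp(5.195) = 7.562×10^-4 × 180.4 = 0.136.
Since E_S < E_T, lowering the temperature improves selectivity toward S.

0.136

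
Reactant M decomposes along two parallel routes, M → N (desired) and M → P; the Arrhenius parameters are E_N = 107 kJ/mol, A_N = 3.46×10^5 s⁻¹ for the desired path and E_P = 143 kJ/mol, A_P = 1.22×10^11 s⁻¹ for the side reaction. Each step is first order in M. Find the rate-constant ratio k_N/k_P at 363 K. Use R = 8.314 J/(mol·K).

Since both paths have the same order in M, the concentration cancels and S_{N/P} = k_N/k_P = (A_N/A_P)·exp[(E_P−E_N)/(RT)].
(E_P−E_N)/(RT) = (143−107)×10³/(8.314×363) = 36000/3018 = 11.93.
k_N/k_P = (3.46×10^5/1.22×10^11)·exp(11.93) = 2.836×10^-6 × 1.515×10^5 = 0.430.

0.430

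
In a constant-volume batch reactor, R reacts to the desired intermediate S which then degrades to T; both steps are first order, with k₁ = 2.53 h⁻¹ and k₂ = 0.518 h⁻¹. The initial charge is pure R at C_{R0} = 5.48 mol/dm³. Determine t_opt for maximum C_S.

For first-order series the maximum of C_S occurs at t_opt = ln(k₂/k₁)/(k₂−k₁).
= ln(0.518/2.53)/(0.518−2.53) = ln(0.2047)/-2.012 = -1.586/-2.012 = 0.788 h.

0.788 h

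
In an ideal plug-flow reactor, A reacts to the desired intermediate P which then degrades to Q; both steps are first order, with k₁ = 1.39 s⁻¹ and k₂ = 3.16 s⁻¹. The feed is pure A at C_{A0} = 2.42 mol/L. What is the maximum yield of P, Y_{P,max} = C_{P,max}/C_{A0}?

At the optimum, C_{P,max}/C_{A0} = (k₁/k₂)^[k₂/(k₂−k₁)].
= (1.39/3.16)^(3.16/(3.16−1.39)) = (0.4399)^(1.785) = 0.2308.

0.231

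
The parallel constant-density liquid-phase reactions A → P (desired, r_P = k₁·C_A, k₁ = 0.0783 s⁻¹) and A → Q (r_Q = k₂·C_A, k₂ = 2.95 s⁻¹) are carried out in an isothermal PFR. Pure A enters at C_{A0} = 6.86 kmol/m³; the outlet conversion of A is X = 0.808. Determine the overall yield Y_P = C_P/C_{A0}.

C_A = C_{A0}(1−X) = 1.317 kmol/m³.
Both paths are first order in A, so the instantaneous fraction to P is constant: dC_P/d(−C_A) = k₁/(k₁+k₂) = 0.02586.
C_P = 0.02586·(C_{A0}−C_A) = 0.02586×5.543 = 0.143 kmol/m³.
Y_P = C_P/C_{A0} = 0.1433/6.86 = 0.0209.

0.0209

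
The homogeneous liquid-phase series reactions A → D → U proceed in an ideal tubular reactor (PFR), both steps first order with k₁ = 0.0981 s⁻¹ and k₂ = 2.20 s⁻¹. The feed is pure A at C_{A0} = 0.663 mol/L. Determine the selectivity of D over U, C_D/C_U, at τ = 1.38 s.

Solving the coupled first-order balances gives C_D(τ) = [k₁/(k₂−k₁)]·C_{A0}·(e^(−k₁τ) − e^(−k₂τ)).
e^(−k₁τ) = e^(−0.0981×1.38) = e^(−0.1354) = 0.8734; e^(−k₂τ) = e^(−3.036) = 0.04803.
C_D = 0.0981×0.663/(2.20−0.0981) × (0.8734−0.04803) = 0.03094×0.8254 = 0.02554 mol/L.
C_A = C_{A0}e^(−k₁τ) = 0.5791 mol/L, so C_U = C_{A0}−C_A−C_D = 0.05841 mol/L; C_D/C_U = 0.437.

0.437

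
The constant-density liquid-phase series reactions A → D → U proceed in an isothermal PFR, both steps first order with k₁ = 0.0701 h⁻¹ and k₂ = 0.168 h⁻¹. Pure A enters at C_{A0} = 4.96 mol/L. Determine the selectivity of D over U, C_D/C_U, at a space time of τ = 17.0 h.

0.339

Solving the coupled first-order balances gives C_D(τ) = [k₁/(k₂−k₁)]·C_{A0}·(e^(−k₁τ) − e^(−k₂τ)).
e^(−k₁τ) = e^(−0.0701×17.0) = e^(−1.192) = 0.3037; e^(−k₂τ) = e^(−2.856) = 0.05750.
C_D = 0.0701×4.96/(0.168−0.0701) × (0.3037−0.05750) = 3.552×0.2462 = 0.8744 mol/L.
C_A = C_{A0}e^(−k₁τ) = 1.506 mol/L, so C_U = C_{A0}−C_A−C_D = 2.579 mol/L; C_D/C_U = 0.339.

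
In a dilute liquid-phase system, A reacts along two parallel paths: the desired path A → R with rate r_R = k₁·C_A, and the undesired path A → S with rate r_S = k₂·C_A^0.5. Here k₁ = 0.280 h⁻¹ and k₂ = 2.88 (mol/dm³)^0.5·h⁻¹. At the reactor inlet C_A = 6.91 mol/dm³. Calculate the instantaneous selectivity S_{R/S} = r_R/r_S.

0.256

S_{R/S} = r_R/r_S = (k₁·C_A)/(k₂·C_A^0.5) = (k₁/k₂)·C_A^0.5.
= (0.280×6.910) / (2.88×6.910^0.5) = 1.935/7.571 = 0.256.
Since the desired path is higher order in A, keeping C_A high (PFR or concentrated feed) favours R.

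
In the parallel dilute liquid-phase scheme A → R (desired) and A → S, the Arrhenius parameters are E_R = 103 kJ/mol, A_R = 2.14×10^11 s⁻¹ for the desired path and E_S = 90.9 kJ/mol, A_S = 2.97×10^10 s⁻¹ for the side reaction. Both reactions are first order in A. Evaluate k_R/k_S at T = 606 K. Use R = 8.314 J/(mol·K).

0.653

Since both paths have the same order in A, the concentration cancels and S_{R/S} = k_R/k_S = (A_R/A_S)·exp[(E_S−E_R)/(RT)].
(E_S−E_R)/(RT) = (90.9−103)×10³/(8.314×606) = -12100/5038 = -2.402.
k_R/k_S = (2.14×10^11/2.97×10^10)·exp(-2.402) = 7.205 × 0.09057 = 0.653.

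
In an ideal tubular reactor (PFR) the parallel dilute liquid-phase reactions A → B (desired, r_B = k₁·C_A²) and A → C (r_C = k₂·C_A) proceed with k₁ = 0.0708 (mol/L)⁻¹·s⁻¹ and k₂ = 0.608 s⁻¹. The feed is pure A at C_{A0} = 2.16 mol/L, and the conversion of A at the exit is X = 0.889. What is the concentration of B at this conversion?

0.230 mol/L

C_A = C_{A0}(1−X) = 0.2398 mol/L.
Along a PFR/batch, dC_C/dC_A = −r_C/(r_B+r_C) = −k₂/(k₂+k₁·C_A).
Integrating from C_{A0} to C_A: C_C = (0.608/0.0708)·ln[(0.608+0.0708·2.16)/(0.608+0.0708·0.240)] = 8.588·ln(0.7609/0.6250) = 1.690 mol/L.
Then C_B = (C_{A0}−C_A) − C_C = 1.920 − 1.690 = 0.2300 mol/L.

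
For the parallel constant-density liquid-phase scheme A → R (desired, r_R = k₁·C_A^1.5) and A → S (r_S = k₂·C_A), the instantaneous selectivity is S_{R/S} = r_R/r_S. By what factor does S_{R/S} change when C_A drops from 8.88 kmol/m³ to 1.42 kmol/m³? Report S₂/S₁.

S_{R/S} = (k₁/k₂)·C_A^0.5, so S₂/S₁ = (C_{A,2}/C_{A,1})^0.5.
= (1.42/8.88)^0.5 = (0.1599)^0.5 = 0.400.
Selectivity toward R falls as C_A falls — high-concentration operation is favoured.

0.400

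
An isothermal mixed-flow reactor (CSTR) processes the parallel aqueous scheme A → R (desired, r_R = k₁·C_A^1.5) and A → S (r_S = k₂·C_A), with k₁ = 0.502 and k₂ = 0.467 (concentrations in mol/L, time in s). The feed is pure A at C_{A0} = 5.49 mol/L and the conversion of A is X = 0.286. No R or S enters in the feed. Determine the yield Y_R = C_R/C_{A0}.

0.195

Exit C_A = C_{A0}(1−X) = 5.49×0.714 = 3.920 mol/L.
A CSTR operates uniformly at the exit composition, giving r_R = 3.896 and r_S = 1.831 (each k·C_A^n at C_A = 3.920).
Fraction of consumed A going to R: r_R/(r_R+r_S) = 0.6803.
C_R = 0.6803·C_{A0}·X = 0.6803×5.49×0.286 = 1.07 mol/L; Y_R = C_R/C_{A0} = 0.195.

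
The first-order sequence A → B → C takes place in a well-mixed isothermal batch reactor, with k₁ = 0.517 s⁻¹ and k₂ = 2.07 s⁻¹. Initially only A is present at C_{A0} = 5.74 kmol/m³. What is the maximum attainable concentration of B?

Evaluating C_B at t_opt = ln(k₂/k₁)/(k₂−k₁) gives C_{B,max}/C_{A0} = (k₁/k₂)^[k₂/(k₂−k₁)].
= (0.517/2.07)^(2.07/(2.07−0.517)) = (0.2498)^(1.333) = 0.1574.
C_{B,max} = 0.1574×5.74 = 0.903 kmol/m³.

0.903 kmol/m³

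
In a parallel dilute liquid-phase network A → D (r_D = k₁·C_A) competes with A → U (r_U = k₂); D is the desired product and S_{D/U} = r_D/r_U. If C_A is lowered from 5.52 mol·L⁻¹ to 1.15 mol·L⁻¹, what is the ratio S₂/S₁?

0.208

S_{D/U} = (k₁/k₂)·C_A, so S₂/S₁ = (C_{A,2}/C_{A,1}).
= 1.15/5.52 = 0.208.
Selectivity toward D falls as C_A falls — high-concentration operation is favoured.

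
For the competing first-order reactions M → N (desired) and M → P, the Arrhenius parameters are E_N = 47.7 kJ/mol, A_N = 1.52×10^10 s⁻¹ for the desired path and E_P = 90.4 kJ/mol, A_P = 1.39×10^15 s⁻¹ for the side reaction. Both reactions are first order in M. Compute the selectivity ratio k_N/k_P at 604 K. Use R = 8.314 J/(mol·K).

k_N/k_P = (A_N/A_P)·exp[−(E_N−E_P)/(RT)] = (A_N/A_P)·exp[(E_P−E_N)/(RT)].
(E_P−E_N)/(RT) = (90.4−47.7)×10³/(8.314×604) = 42700/5022 = 8.503.
k_N/k_P = (1.52×10^10/1.39×10^15)·exp(8.503) = 1.094×10^-5 × 4930 = 0.0539.

0.0539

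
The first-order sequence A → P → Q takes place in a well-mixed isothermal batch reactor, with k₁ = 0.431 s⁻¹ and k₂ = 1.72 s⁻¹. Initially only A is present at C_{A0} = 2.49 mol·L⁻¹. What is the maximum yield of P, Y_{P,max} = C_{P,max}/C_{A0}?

0.158

At the optimum, C_{P,max}/C_{A0} = (k₁/k₂)^[k₂/(k₂−k₁)].
= (0.431/1.72)^(1.72/(1.72−0.431)) = (0.2506)^(1.334) = 0.1578.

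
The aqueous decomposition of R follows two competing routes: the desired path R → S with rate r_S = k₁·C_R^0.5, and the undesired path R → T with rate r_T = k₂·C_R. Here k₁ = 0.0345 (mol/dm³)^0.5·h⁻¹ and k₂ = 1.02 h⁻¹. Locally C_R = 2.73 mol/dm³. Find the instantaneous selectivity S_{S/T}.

S_{S/T} = r_S/r_T = (k₁·C_R^0.5)/(k₂·C_R) = (k₁/k₂)·C_R^-0.5.
= (0.0345×2.730^0.5) / (1.02×2.730) = 0.05700/2.785 = 0.0205.
The undesired path is higher order in R, so low C_R (CSTR or dilute feed) favours S.

0.0205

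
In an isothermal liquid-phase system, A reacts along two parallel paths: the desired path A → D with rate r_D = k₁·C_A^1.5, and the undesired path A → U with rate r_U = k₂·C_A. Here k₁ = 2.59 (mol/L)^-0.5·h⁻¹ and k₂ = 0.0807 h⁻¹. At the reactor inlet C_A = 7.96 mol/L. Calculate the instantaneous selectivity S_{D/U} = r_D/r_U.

S_{D/U} = r_D/r_U = (k₁·C_A^1.5)/(k₂·C_A) = (k₁/k₂)·C_A^0.5.
= (2.59×7.960^1.5) / (0.0807×7.960) = 58.17/0.6424 = 90.5.
Since the desired path is higher order in A, keeping C_A high (PFR or concentrated feed) favours D.

90.5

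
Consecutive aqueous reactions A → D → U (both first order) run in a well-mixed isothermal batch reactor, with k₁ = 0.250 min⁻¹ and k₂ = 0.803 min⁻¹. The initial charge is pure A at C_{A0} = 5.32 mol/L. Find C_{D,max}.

Evaluating C_D at t_opt = ln(k₂/k₁)/(k₂−k₁) gives C_{D,max}/C_{A0} = (k₁/k₂)^[k₂/(k₂−k₁)].
= (0.250/0.803)^(0.803/(0.803−0.250)) = (0.3113)^(1.452) = 0.1837.
C_{D,max} = 0.1837×5.32 = 0.977 mol/L.

0.977 mol/L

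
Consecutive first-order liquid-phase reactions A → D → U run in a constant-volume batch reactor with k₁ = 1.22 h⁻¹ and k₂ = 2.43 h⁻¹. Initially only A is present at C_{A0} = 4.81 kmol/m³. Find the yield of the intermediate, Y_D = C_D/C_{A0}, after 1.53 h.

0.131

The intermediate concentration in a first-order A→B→C sequence is C_D = k₁C_{A0}(e^(−k₁t) − e^(−k₂t))/(k₂−k₁).
e^(−k₁t) = e^(−1.22×1.53) = e^(−1.867) = 0.1546; e^(−k₂t) = e^(−3.718) = 0.02428.
C_D = 1.22×4.81/(2.43−1.22) × (0.1546−0.02428) = 4.850×0.1304 = 0.6322 kmol/m³.
Y_D = C_D/C_{A0} = 0.6322/4.81 = 0.131.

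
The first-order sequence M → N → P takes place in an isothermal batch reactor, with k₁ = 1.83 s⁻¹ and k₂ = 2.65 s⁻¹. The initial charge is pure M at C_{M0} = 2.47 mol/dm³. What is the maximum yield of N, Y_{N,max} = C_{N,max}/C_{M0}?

0.302

At the optimum, C_{N,max}/C_{M0} = (k₁/k₂)^[k₂/(k₂−k₁)].
= (1.83/2.65)^(2.65/(2.65−1.83)) = (0.6906)^(3.232) = 0.3022.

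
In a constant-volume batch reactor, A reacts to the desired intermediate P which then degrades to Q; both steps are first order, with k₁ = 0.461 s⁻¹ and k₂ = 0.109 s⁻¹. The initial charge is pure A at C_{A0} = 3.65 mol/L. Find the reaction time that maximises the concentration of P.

For first-order series the maximum of C_P occurs at t_opt = ln(k₂/k₁)/(k₂−k₁).
= ln(0.109/0.461)/(0.109−0.461) = ln(0.2364)/-0.3520 = -1.442/-0.3520 = 4.10 s.

4.10 s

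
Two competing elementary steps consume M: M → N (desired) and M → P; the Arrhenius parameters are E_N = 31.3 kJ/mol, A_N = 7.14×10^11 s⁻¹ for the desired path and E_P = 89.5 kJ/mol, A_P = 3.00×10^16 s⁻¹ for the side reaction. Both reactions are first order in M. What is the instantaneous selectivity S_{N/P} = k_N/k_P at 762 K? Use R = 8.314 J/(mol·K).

Since both paths have the same order in M, the concentration cancels and S_{N/P} = k_N/k_P = (A_N/A_P)·exp[(E_P−E_N)/(RT)].
(E_P−E_N)/(RT) = (89.5−31.3)×10³/(8.314×762) = 58200/6335 = 9.187.
k_N/k_P = (7.14×10^11/3.00×10^16)·exp(9.187) = 2.380×10^-5 × 9766 = 0.232.

0.232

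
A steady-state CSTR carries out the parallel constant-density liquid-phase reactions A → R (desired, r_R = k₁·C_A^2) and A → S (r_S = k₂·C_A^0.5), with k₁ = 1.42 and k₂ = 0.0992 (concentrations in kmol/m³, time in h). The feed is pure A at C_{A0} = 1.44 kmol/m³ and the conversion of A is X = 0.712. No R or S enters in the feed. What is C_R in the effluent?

Exit C_A = C_{A0}(1−X) = 1.44×0.288 = 0.4147 kmol/m³.
A CSTR operates uniformly at the exit composition, giving r_R = 0.2442 and r_S = 0.06388 (each k·C_A^n at C_A = 0.4147).
Fraction of consumed A going to R: r_R/(r_R+r_S) = 0.7927.
C_R = 0.7927·C_{A0}·X = 0.7927×1.44×0.712 = 0.813 kmol/m³.

0.813 kmol/m³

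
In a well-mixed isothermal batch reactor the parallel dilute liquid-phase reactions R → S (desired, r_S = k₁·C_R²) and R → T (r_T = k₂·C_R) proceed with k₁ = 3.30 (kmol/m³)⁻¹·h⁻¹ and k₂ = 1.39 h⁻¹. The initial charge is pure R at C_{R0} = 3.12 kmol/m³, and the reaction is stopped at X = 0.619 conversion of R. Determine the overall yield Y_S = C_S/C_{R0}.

C_R = C_{R0}(1−X) = 1.189 kmol/m³.
Along a PFR/batch, dC_T/dC_R = −r_T/(r_S+r_T) = −k₂/(k₂+k₁·C_R).
Integrating from C_{R0} to C_R: C_T = (1.39/3.30)·ln[(1.39+3.30·3.12)/(1.39+3.30·1.19)] = 0.4212·ln(11.69/5.313) = 0.3320 kmol/m³.
Then C_S = (C_{R0}−C_R) − C_T = 1.931 − 0.3320 = 1.599 kmol/m³.
Y_S = C_S/C_{R0} = 1.599/3.12 = 0.513.

0.513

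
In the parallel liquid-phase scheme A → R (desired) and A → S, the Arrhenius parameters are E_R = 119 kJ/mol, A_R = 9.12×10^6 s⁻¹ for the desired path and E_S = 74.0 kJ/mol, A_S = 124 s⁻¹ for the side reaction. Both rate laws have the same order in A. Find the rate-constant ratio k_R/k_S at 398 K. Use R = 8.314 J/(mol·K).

0.0913

k_R/k_S = (A_R/A_S)·exp[−(E_R−E_S)/(RT)] = (A_R/A_S)·exp[(E_S−E_R)/(RT)].
(E_S−E_R)/(RT) = (74.0−119)×10³/(8.314×398) = -45000/3309 = -13.60.
k_R/k_S = (9.12×10^6/124)·exp(-13.60) = 73548 × 1.241×10^-6 = 0.0913.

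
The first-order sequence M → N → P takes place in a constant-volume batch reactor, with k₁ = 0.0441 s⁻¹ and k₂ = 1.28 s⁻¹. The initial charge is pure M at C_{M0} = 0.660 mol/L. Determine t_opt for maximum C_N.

2.73 s

For first-order series the maximum of C_N occurs at t_opt = ln(k₂/k₁)/(k₂−k₁).
= ln(1.28/0.0441)/(1.28−0.0441) = ln(29.02)/1.236 = 3.368/1.236 = 2.73 s.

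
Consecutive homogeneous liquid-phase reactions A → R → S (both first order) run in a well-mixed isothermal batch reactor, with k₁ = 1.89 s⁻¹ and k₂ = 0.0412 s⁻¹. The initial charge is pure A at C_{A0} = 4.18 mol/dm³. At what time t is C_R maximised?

Setting dC_R/dt = 0 gives t_opt = ln(k₂/k₁)/(k₂−k₁).
= ln(0.0412/1.89)/(0.0412−1.89) = ln(0.02180)/-1.849 = -3.826/-1.849 = 2.07 s.

2.07 s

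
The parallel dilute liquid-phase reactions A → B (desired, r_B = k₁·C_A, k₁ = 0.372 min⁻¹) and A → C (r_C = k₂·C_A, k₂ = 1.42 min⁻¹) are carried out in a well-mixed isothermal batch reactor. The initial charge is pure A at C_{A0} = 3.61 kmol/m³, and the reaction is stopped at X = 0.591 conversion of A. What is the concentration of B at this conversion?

0.443 kmol/m³

C_A = C_{A0}(1−X) = 1.476 kmol/m³.
Both paths are first order in A, so the instantaneous fraction to B is constant: dC_B/d(−C_A) = k₁/(k₁+k₂) = 0.2076.
C_B = 0.2076·(C_{A0}−C_A) = 0.2076×2.134 = 0.443 kmol/m³.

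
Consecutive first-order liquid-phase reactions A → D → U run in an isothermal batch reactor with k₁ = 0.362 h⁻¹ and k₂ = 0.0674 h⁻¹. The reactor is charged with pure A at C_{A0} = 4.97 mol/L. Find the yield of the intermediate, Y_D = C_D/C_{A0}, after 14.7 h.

For first-order series with pure A initially, C_D(t) = k₁C_{A0}/(k₂−k₁)·(e^(−k₁t) − e^(−k₂t)).
e^(−k₁t) = e^(−0.362×14.7) = e^(−5.321) = 0.004886; e^(−k₂t) = e^(−0.9908) = 0.3713.
C_D = 0.362×4.97/(0.0674−0.362) × (0.004886−0.3713) = (-6.107)×(-0.3664) = 2.238 mol/L.
Y_D = C_D/C_{A0} = 2.238/4.97 = 0.450.

0.450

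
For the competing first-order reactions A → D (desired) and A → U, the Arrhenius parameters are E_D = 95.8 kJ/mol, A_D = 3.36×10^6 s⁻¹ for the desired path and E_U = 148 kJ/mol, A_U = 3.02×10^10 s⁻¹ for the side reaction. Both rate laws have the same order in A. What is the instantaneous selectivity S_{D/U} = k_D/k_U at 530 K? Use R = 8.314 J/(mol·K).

15.5

k_D/k_U = (A_D/A_U)·exp[−(E_D−E_U)/(RT)] = (A_D/A_U)·exp[(E_U−E_D)/(RT)].
(E_U−E_D)/(RT) = (148−95.8)×10³/(8.314×530) = 52200/4406 = 11.85.
k_D/k_U = (3.36×10^6/3.02×10^10)·exp(11.85) = 1.113×10^-4 × 1.396×10^5 = 15.5.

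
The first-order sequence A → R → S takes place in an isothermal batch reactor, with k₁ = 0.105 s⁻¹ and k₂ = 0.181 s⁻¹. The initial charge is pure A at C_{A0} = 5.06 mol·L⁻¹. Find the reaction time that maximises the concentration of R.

Setting dC_R/dt = 0 gives t_opt = ln(k₂/k₁)/(k₂−k₁).
= ln(0.181/0.105)/(0.181−0.105) = ln(1.724)/0.07600 = 0.5445/0.07600 = 7.16 s.

7.16 s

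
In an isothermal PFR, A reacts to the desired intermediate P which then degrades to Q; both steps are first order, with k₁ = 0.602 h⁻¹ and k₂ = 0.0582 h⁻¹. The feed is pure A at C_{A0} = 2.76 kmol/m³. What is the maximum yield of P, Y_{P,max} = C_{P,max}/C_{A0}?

For a first-order series the maximum intermediate yield is C_{P,max}/C_{A0} = (k₁/k₂)^[k₂/(k₂−k₁)].
= (0.602/0.0582)^(0.0582/(0.0582−0.602)) = (10.34)^(-0.1070) = 0.7788.

0.779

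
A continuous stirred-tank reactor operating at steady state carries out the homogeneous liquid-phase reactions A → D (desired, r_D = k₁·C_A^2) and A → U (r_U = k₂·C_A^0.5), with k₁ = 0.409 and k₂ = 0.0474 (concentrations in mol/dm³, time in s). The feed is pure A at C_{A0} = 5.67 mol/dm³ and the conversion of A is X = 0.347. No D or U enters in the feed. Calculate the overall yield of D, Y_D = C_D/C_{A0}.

0.341

Exit C_A = C_{A0}(1−X) = 5.67×0.653 = 3.703 mol/dm³.
In a CSTR the entire volume is at exit conditions, so r_D = 0.409×3.703^2 = 5.607 and r_U = 0.0474×3.703^0.5 = 0.09121.
Fraction of consumed A going to D: r_D/(r_D+r_U) = 0.9840.
C_D = 0.9840·C_{A0}·X = 0.9840×5.67×0.347 = 1.94 mol/dm³; Y_D = C_D/C_{A0} = 0.341.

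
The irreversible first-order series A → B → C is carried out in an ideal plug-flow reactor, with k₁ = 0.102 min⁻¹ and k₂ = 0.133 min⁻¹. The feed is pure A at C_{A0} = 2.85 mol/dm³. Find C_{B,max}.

0.913 mol/dm³

Evaluating C_B at τ_opt = ln(k₂/k₁)/(k₂−k₁) gives C_{B,max}/C_{A0} = (k₁/k₂)^[k₂/(k₂−k₁)].
= (0.102/0.133)^(0.133/(0.133−0.102)) = (0.7669)^(4.290) = 0.3203.
C_{B,max} = 0.3203×2.85 = 0.913 mol/dm³.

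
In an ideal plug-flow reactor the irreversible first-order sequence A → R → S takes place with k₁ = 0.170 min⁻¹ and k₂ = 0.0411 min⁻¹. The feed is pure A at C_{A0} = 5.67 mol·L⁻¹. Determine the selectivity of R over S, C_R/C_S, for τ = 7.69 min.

The intermediate concentration in a first-order A→B→C sequence is C_R = k₁C_{A0}(e^(−k₁τ) − e^(−k₂τ))/(k₂−k₁).
e^(−k₁τ) = e^(−0.170×7.69) = e^(−1.307) = 0.2705; e^(−k₂τ) = e^(−0.3161) = 0.7290.
C_R = 0.170×5.67/(0.0411−0.170) × (0.2705−0.7290) = (-7.478)×(-0.4585) = 3.428 mol·L⁻¹.
C_A = C_{A0}e^(−k₁τ) = 1.534 mol·L⁻¹, so C_S = C_{A0}−C_A−C_R = 0.7076 mol·L⁻¹; C_R/C_S = 4.84.

4.84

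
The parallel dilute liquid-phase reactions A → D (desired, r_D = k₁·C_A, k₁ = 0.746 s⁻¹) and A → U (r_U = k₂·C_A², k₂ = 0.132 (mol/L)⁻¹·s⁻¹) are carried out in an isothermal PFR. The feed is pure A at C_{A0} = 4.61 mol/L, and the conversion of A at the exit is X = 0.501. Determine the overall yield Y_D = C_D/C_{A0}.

0.313

C_A = C_{A0}(1−X) = 2.300 mol/L.
Along a PFR/batch, dC_D/dC_A = −r_D/(r_D+r_U) = −k₁/(k₁+k₂·C_A).
Integrating from C_{A0} to C_A: C_D = (0.746/0.132)·ln[(0.746+0.132·4.61)/(0.746+0.132·2.30)] = 5.652·ln(1.355/1.050) = 1.441 mol/L.
Y_D = C_D/C_{A0} = 1.441/4.61 = 0.313.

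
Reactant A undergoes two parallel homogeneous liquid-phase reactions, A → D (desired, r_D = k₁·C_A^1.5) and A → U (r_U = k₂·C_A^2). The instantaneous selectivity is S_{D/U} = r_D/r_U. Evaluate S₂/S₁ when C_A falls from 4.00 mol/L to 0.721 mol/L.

S_{D/U} = (k₁/k₂)·C_A^-0.5, so S₂/S₁ = (C_{A,2}/C_{A,1})^-0.5.
= (0.721/4.00)^(-0.5) = (0.1802)^(-0.5) = 2.36.
Selectivity toward D rises as C_A falls — low-concentration operation is favoured.

2.36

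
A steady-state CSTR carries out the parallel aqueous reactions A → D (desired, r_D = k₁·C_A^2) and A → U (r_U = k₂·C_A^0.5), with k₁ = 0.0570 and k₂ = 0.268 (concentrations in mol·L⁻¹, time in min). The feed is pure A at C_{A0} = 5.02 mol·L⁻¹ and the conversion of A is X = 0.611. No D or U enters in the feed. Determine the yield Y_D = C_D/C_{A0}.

0.224

Exit C_A = C_{A0}(1−X) = 5.02×0.389 = 1.953 mol·L⁻¹.
In a CSTR the entire volume is at exit conditions, so r_D = 0.0570×1.953^2 = 0.2174 and r_U = 0.268×1.953^0.5 = 0.3745.
Fraction of consumed A going to D: r_D/(r_D+r_U) = 0.3672.
C_D = 0.3672·C_{A0}·X = 0.3672×5.02×0.611 = 1.13 mol·L⁻¹; Y_D = C_D/C_{A0} = 0.224.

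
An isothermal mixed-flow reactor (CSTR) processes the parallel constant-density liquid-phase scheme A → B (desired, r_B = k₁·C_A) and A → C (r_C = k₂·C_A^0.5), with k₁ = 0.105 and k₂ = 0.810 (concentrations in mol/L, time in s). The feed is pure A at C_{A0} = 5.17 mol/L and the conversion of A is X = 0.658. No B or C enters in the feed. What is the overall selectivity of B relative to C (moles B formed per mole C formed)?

0.172

Exit C_A = C_{A0}(1−X) = 5.17×0.342 = 1.768 mol/L.
A CSTR operates uniformly at the exit composition, giving r_B = 0.1857 and r_C = 1.077 (each k·C_A^n at C_A = 1.768).
Overall selectivity = C_B/C_C = r_Bτ/(r_Cτ) = r_B/r_C = 0.172.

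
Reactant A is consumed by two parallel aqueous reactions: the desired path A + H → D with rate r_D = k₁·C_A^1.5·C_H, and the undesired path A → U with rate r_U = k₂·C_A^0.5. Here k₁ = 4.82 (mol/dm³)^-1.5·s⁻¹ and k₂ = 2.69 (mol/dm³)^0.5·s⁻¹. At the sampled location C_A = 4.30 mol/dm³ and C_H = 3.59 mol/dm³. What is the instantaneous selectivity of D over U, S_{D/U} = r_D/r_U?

27.7

S_{D/U} = r_D/r_U = (k₁·C_A^1.5·C_H)/(k₂·C_A^0.5) = (k₁/k₂)·C_A·C_H.
= (4.82×4.300^1.5×3.590) / (2.69×4.300^0.5) = 154.3/5.578 = 27.7.
Since the desired path is higher order in A, keeping C_A high (PFR or concentrated feed) favours D.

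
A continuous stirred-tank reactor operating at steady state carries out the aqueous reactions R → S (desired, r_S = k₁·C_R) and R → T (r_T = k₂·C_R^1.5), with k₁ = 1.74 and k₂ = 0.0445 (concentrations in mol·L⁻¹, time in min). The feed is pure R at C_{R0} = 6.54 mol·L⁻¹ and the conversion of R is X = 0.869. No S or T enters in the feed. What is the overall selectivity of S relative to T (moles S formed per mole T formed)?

42.2

Exit C_R = C_{R0}(1−X) = 6.54×0.131 = 0.8567 mol·L⁻¹.
A CSTR operates uniformly at the exit composition, giving r_S = 1.491 and r_T = 0.03529 (each k·C_R^n at C_R = 0.8567).
Overall selectivity = C_S/C_T = r_Sτ/(r_Tτ) = r_S/r_T = 42.2.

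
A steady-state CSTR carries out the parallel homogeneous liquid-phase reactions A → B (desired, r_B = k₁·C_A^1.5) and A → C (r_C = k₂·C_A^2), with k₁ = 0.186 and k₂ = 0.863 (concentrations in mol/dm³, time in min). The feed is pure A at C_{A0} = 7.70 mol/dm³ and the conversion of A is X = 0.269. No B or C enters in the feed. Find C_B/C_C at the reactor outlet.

0.0908

Exit C_A = C_{A0}(1−X) = 7.70×0.731 = 5.629 mol/dm³.
In a CSTR the entire volume is at exit conditions, so r_B = 0.186×5.629^1.5 = 2.484 and r_C = 0.863×5.629^2 = 27.34.
Overall selectivity = C_B/C_C = r_Bτ/(r_Cτ) = r_B/r_C = 0.0908.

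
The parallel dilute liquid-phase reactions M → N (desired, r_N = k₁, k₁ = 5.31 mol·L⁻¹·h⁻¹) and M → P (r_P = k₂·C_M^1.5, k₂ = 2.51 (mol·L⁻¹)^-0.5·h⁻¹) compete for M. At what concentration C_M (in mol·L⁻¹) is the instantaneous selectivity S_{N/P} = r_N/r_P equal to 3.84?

S_{N/P} = (k₁/k₂)·C_M^-1.5 ⇒ C_M = (S·k₂/k₁)^(1/(-1.5)).
= (3.84×2.51/5.31)^(-0.6667) = (1.815)^(-0.6667) = 0.672 mol·L⁻¹.

0.672 mol·L⁻¹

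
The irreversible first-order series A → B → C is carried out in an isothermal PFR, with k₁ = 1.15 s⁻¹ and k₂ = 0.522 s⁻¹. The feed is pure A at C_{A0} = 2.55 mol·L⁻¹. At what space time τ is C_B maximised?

1.26 s

For first-order series the maximum of C_B occurs at τ_opt = ln(k₂/k₁)/(k₂−k₁).
= ln(0.522/1.15)/(0.522−1.15) = ln(0.4539)/-0.6280 = -0.7898/-0.6280 = 1.26 s.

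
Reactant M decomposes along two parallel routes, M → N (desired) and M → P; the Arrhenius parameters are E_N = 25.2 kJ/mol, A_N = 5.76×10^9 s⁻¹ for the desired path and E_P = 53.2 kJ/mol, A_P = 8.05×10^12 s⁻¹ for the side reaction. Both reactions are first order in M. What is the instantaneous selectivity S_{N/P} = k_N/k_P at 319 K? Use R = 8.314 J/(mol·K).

27.5

Since both paths have the same order in M, the concentration cancels and S_{N/P} = k_N/k_P = (A_N/A_P)·exp[(E_P−E_N)/(RT)].
(E_P−E_N)/(RT) = (53.2−25.2)×10³/(8.314×319) = 28000/2652 = 10.56.
k_N/k_P = (5.76×10^9/8.05×10^12)·exp(10.56) = 7.155×10^-4 × 38461 = 27.5.
Since E_N < E_P, lowering the temperature improves selectivity toward N.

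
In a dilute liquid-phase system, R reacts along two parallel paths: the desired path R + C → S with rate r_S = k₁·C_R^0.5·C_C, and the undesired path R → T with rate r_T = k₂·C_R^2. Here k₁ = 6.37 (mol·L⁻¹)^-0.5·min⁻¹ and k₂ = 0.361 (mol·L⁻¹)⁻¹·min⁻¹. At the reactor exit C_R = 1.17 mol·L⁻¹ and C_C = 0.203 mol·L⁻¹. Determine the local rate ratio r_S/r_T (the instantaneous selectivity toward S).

2.83

S_{S/T} = r_S/r_T = (k₁·C_R^0.5·C_C)/(k₂·C_R^2) = (k₁/k₂)·C_R^-1.5·C_C.
= (6.37×1.170^0.5×0.2030) / (0.361×1.170^2) = 1.399/0.4942 = 2.83.
The undesired path is higher order in R, so low C_R (CSTR or dilute feed) favours S.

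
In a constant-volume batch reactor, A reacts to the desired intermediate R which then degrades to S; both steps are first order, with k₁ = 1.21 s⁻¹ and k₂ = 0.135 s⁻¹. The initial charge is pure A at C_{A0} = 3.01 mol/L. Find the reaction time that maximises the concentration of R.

2.04 s

Setting dC_R/dt = 0 gives t_opt = ln(k₂/k₁)/(k₂−k₁).
= ln(0.135/1.21)/(0.135−1.21) = ln(0.1116)/-1.075 = -2.193/-1.075 = 2.04 s.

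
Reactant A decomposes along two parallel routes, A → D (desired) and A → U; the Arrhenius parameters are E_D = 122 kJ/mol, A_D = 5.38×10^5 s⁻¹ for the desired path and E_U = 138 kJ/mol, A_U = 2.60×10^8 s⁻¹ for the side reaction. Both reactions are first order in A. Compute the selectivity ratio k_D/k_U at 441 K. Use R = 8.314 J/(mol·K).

Since both paths have the same order in A, the concentration cancels and S_{D/U} = k_D/k_U = (A_D/A_U)·exp[(E_U−E_D)/(RT)].
(E_U−E_D)/(RT) = (138−122)×10³/(8.314×441) = 16000/3666 = 4.364.
k_D/k_U = (5.38×10^5/2.60×10^8)·exp(4.364) = 0.002069 × 78.56 = 0.163.
Since E_D < E_U, lowering the temperature improves selectivity toward D.

0.163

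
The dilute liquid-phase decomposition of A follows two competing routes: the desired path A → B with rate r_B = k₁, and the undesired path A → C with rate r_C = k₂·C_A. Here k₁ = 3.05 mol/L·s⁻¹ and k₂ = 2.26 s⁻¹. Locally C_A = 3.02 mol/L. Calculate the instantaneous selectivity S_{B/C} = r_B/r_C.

S_{B/C} = r_B/r_C = (k₁)/(k₂·C_A) = (k₁/k₂)·C_A⁻¹.
= (3.05) / (2.26×3.020) = 3.050/6.825 = 0.447.

0.447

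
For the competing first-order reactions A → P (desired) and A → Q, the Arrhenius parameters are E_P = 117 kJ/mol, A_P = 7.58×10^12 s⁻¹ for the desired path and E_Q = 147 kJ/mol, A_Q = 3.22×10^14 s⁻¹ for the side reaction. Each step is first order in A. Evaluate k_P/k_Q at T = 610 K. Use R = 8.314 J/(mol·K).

Since both paths have the same order in A, the concentration cancels and S_{P/Q} = k_P/k_Q = (A_P/A_Q)·exp[(E_Q−E_P)/(RT)].
(E_Q−E_P)/(RT) = (147−117)×10³/(8.314×610) = 30000/5072 = 5.915.
k_P/k_Q = (7.58×10^12/3.22×10^14)·exp(5.915) = 0.02354 × 370.7 = 8.73.

8.73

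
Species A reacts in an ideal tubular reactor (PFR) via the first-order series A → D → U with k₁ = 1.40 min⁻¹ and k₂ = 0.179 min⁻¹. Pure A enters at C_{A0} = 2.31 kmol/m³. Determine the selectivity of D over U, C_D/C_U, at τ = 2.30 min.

The intermediate concentration in a first-order A→B→C sequence is C_D = k₁C_{A0}(e^(−k₁τ) − e^(−k₂τ))/(k₂−k₁).
e^(−k₁τ) = e^(−1.40×2.30) = e^(−3.220) = 0.03996; e^(−k₂τ) = e^(−0.4117) = 0.6625.
C_D = 1.40×2.31/(0.179−1.40) × (0.03996−0.6625) = (-2.649)×(-0.6226) = 1.649 kmol/m³.
C_A = C_{A0}e^(−k₁τ) = 0.09230 kmol/m³, so C_U = C_{A0}−C_A−C_D = 0.5687 kmol/m³; C_D/C_U = 2.90.

2.90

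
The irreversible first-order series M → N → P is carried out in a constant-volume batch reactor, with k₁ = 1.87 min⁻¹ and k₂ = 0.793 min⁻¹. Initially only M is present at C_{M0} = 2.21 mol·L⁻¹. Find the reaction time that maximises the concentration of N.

For first-order series the maximum of C_N occurs at t_opt = ln(k₂/k₁)/(k₂−k₁).
= ln(0.793/1.87)/(0.793−1.87) = ln(0.4241)/-1.077 = -0.8579/-1.077 = 0.797 min.

0.797 min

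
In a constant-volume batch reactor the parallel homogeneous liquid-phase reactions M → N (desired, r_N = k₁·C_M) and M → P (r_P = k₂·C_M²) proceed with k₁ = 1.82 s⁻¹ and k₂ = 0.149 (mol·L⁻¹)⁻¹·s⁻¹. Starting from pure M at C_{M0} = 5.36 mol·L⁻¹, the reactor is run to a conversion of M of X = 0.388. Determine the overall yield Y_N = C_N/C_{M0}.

0.287

C_M = C_{M0}(1−X) = 3.280 mol·L⁻¹.
Along a PFR/batch, dC_N/dC_M = −r_N/(r_N+r_P) = −k₁/(k₁+k₂·C_M).
Integrating from C_{M0} to C_M: C_N = (1.82/0.149)·ln[(1.82+0.149·5.36)/(1.82+0.149·3.28)] = 12.21·ln(2.619/2.309) = 1.538 mol·L⁻¹.
Y_N = C_N/C_{M0} = 1.538/5.36 = 0.287.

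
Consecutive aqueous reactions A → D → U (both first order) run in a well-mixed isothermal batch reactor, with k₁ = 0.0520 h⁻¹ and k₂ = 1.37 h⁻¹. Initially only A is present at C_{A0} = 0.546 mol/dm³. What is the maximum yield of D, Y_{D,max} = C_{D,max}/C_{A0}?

0.0334

At the optimum, C_{D,max}/C_{A0} = (k₁/k₂)^[k₂/(k₂−k₁)].
= (0.0520/1.37)^(1.37/(1.37−0.0520)) = (0.03796)^(1.039) = 0.03336.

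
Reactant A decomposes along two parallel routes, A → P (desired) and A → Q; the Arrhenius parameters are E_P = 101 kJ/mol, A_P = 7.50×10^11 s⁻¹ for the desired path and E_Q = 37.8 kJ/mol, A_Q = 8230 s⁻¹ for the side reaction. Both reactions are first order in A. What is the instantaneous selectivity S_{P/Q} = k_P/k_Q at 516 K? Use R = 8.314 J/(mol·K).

36.5

With equal orders, S_{P/Q} = k_P/k_Q = (A_P/A_Q)·exp[(E_Q−E_P)/(RT)].
(E_Q−E_P)/(RT) = (37.8−101)×10³/(8.314×516) = -63200/4290 = -14.73.
k_P/k_Q = (7.50×10^11/8230)·exp(-14.73) = 9.113×10^7 × 4.000×10^-7 = 36.5.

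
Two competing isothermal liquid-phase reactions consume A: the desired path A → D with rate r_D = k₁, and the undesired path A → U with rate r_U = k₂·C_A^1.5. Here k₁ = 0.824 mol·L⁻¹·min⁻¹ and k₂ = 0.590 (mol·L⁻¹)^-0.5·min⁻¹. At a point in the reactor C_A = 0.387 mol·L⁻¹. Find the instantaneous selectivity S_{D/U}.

S_{D/U} = r_D/r_U = (k₁)/(k₂·C_A^1.5) = (k₁/k₂)·C_A^-1.5.
= (0.824) / (0.590×0.3870^1.5) = 0.8240/0.1420 = 5.80.

5.80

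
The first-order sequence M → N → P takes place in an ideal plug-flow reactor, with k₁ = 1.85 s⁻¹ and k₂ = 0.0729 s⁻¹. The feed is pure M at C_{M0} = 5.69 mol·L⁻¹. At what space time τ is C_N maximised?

The intermediate peaks when r₁ = r₂, i.e. k₁e^(−k₁τ) = k₂e^(−k₂τ), giving τ_opt = ln(k₂/k₁)/(k₂−k₁).
= ln(0.0729/1.85)/(0.0729−1.85) = ln(0.03941)/-1.777 = -3.234/-1.777 = 1.82 s.

1.82 s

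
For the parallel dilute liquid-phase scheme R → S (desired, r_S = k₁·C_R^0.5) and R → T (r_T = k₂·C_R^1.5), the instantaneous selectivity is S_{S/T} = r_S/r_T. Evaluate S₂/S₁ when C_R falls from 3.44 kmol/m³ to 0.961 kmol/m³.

3.58

S_{S/T} = (k₁/k₂)·C_R⁻¹, so S₂/S₁ = (C_{R,2}/C_{R,1})⁻¹.
= 3.44/0.961 = 3.58.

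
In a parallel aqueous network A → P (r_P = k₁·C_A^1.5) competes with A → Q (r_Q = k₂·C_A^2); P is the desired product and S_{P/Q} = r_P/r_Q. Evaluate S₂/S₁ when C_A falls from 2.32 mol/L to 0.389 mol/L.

2.44

S_{P/Q} = (k₁/k₂)·C_A^-0.5, so S₂/S₁ = (C_{A,2}/C_{A,1})^-0.5.
= (0.389/2.32)^(-0.5) = (0.1677)^(-0.5) = 2.44.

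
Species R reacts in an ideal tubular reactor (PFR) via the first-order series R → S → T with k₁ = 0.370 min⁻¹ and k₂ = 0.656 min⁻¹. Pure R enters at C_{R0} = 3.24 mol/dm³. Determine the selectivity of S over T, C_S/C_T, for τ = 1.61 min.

1.42

For first-order series with pure R initially, C_S(τ) = k₁C_{R0}/(k₂−k₁)·(e^(−k₁τ) − e^(−k₂τ)).
e^(−k₁τ) = e^(−0.370×1.61) = e^(−0.5957) = 0.5512; e^(−k₂τ) = e^(−1.056) = 0.3478.
C_S = 0.370×3.24/(0.656−0.370) × (0.5512−0.3478) = 4.192×0.2034 = 0.8525 mol/dm³.
C_R = C_{R0}e^(−k₁τ) = 1.786 mol/dm³, so C_T = C_{R0}−C_R−C_S = 0.6017 mol/dm³; C_S/C_T = 1.42.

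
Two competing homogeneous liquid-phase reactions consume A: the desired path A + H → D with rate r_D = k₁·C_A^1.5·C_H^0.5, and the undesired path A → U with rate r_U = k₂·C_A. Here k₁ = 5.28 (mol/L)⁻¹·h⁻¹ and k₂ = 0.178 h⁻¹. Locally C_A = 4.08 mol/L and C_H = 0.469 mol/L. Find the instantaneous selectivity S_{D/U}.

41.0

S_{D/U} = r_D/r_U = (k₁·C_A^1.5·C_H^0.5)/(k₂·C_A) = (k₁/k₂)·C_A^0.5·C_H^0.5.
= (5.28×4.080^1.5×0.4690^0.5) / (0.178×4.080) = 29.80/0.7262 = 41.0.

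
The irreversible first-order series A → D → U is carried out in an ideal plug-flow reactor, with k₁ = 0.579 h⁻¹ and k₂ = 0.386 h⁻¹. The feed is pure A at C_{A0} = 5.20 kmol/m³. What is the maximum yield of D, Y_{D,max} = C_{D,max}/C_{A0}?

0.444

At the optimum, C_{D,max}/C_{A0} = (k₁/k₂)^[k₂/(k₂−k₁)].
= (0.579/0.386)^(0.386/(0.386−0.579)) = (1.500)^(-2.000) = 0.4444.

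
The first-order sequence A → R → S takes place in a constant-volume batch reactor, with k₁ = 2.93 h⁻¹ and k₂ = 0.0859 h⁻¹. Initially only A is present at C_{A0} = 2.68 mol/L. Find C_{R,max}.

2.41 mol/L

For a first-order series the maximum intermediate yield is C_{R,max}/C_{A0} = (k₁/k₂)^[k₂/(k₂−k₁)].
= (2.93/0.0859)^(0.0859/(0.0859−2.93)) = (34.11)^(-0.03020) = 0.8989.
C_{R,max} = 0.8989×2.68 = 2.41 mol/L.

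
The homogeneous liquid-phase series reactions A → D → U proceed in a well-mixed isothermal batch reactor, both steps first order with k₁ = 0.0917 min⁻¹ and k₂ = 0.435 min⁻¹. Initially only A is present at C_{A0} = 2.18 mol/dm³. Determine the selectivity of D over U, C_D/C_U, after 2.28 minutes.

1.66

For first-order series with pure A initially, C_D(t) = k₁C_{A0}/(k₂−k₁)·(e^(−k₁t) − e^(−k₂t)).
e^(−k₁t) = e^(−0.0917×2.28) = e^(−0.2091) = 0.8113; e^(−k₂t) = e^(−0.9918) = 0.3709.
C_D = 0.0917×2.18/(0.435−0.0917) × (0.8113−0.3709) = 0.5823×0.4404 = 0.2565 mol/dm³.
C_A = C_{A0}e^(−k₁t) = 1.769 mol/dm³, so C_U = C_{A0}−C_A−C_D = 0.1548 mol/dm³; C_D/C_U = 1.66.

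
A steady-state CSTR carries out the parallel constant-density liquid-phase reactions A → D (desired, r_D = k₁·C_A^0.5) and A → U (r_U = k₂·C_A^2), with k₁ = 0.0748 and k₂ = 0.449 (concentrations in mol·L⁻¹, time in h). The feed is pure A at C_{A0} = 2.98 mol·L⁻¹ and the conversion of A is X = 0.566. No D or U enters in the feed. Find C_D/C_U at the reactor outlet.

Exit C_A = C_{A0}(1−X) = 2.98×0.434 = 1.293 mol·L⁻¹.
Rates in a CSTR are evaluated at the outlet concentration: r_D = 0.0748×1.293^0.5 = 0.08507, r_U = 0.449×1.293^2 = 0.7510.
Overall selectivity = C_D/C_U = r_Dτ/(r_Uτ) = r_D/r_U = 0.113.

0.113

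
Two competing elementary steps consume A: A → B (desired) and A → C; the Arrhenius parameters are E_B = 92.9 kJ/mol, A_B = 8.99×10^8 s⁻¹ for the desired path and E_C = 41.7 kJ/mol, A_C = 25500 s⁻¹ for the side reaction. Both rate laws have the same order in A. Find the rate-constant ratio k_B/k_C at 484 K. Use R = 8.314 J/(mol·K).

Since both paths have the same order in A, the concentration cancels and S_{B/C} = k_B/k_C = (A_B/A_C)·exp[(E_C−E_B)/(RT)].
(E_C−E_B)/(RT) = (41.7−92.9)×10³/(8.314×484) = -51200/4024 = -12.72.
k_B/k_C = (8.99×10^8/25500)·exp(-12.72) = 35255 × 2.980×10^-6 = 0.105.
Since E_B > E_C, raising the temperature improves selectivity toward B.

0.105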